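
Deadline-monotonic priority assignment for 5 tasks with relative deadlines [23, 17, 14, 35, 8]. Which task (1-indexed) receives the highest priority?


Sort tasks by relative deadline (ascending):
  Task 5: deadline = 8
  Task 3: deadline = 14
  Task 2: deadline = 17
  Task 1: deadline = 23
  Task 4: deadline = 35
Priority order (highest first): [5, 3, 2, 1, 4]
Highest priority task = 5

5


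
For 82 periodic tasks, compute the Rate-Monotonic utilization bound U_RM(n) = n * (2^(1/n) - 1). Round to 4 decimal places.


Compute 2^(1/82) = 1.0084888420
Subtract 1: 1.0084888420 - 1 = 0.0084888420
Multiply by n: 82 * 0.0084888420 = 0.6960850440
Round to 4 dp: 0.6961

0.6961


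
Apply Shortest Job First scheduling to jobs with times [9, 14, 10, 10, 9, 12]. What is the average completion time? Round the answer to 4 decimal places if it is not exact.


SJF order (ascending): [9, 9, 10, 10, 12, 14]
Completion times:
  Job 1: burst=9, C=9
  Job 2: burst=9, C=18
  Job 3: burst=10, C=28
  Job 4: burst=10, C=38
  Job 5: burst=12, C=50
  Job 6: burst=14, C=64
Average completion = 207/6 = 34.5

34.5


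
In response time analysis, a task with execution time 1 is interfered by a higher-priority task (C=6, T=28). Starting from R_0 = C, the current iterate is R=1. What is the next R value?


R_next = C + ceil(R_prev / T_hp) * C_hp
ceil(1 / 28) = ceil(0.0357) = 1
Interference = 1 * 6 = 6
R_next = 1 + 6 = 7

7


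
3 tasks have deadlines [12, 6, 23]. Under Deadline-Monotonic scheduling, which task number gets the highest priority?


Sort tasks by relative deadline (ascending):
  Task 2: deadline = 6
  Task 1: deadline = 12
  Task 3: deadline = 23
Priority order (highest first): [2, 1, 3]
Highest priority task = 2

2


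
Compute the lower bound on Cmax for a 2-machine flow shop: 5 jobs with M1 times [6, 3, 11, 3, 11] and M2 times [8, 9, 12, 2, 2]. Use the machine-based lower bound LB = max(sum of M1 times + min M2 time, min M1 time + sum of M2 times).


LB1 = sum(M1 times) + min(M2 times) = 34 + 2 = 36
LB2 = min(M1 times) + sum(M2 times) = 3 + 33 = 36
Lower bound = max(LB1, LB2) = max(36, 36) = 36

36


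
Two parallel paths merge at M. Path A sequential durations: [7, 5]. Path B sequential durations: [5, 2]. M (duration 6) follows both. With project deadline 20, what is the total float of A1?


Forward pass: ES(A1) = sum of predecessors on chain A = 0
EF = ES + duration = 0 + 7 = 7
Backward pass: LF(M) = deadline = 20; LS(M) = 20 - 6 = 14
LF(A1) = LS(M) - sum(successors on chain A) = 14 - 5 = 9
LS = LF - duration = 9 - 7 = 2
Total float = LS - ES = 2 - 0 = 2

2


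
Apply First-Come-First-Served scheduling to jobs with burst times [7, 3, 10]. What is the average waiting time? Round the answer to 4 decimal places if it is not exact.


FCFS order (as given): [7, 3, 10]
Waiting times:
  Job 1: wait = 0
  Job 2: wait = 7
  Job 3: wait = 10
Sum of waiting times = 17
Average waiting time = 17/3 = 5.6667

5.6667


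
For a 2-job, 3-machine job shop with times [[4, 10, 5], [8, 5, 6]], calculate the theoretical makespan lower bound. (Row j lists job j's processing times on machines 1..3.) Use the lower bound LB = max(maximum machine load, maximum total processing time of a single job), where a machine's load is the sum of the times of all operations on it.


Machine loads:
  Machine 1: 4 + 8 = 12
  Machine 2: 10 + 5 = 15
  Machine 3: 5 + 6 = 11
Max machine load = 15
Job totals:
  Job 1: 19
  Job 2: 19
Max job total = 19
Lower bound = max(15, 19) = 19

19


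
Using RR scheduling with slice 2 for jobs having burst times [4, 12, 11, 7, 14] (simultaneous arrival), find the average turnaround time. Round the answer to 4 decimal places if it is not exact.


Time quantum = 2
Execution trace:
  J1 runs 2 units, time = 2
  J2 runs 2 units, time = 4
  J3 runs 2 units, time = 6
  J4 runs 2 units, time = 8
  J5 runs 2 units, time = 10
  J1 runs 2 units, time = 12
  J2 runs 2 units, time = 14
  J3 runs 2 units, time = 16
  J4 runs 2 units, time = 18
  J5 runs 2 units, time = 20
  J2 runs 2 units, time = 22
  J3 runs 2 units, time = 24
  J4 runs 2 units, time = 26
  J5 runs 2 units, time = 28
  J2 runs 2 units, time = 30
  J3 runs 2 units, time = 32
  J4 runs 1 units, time = 33
  J5 runs 2 units, time = 35
  J2 runs 2 units, time = 37
  J3 runs 2 units, time = 39
  J5 runs 2 units, time = 41
  J2 runs 2 units, time = 43
  J3 runs 1 units, time = 44
  J5 runs 2 units, time = 46
  J5 runs 2 units, time = 48
Finish times: [12, 43, 44, 33, 48]
Average turnaround = 180/5 = 36.0

36.0


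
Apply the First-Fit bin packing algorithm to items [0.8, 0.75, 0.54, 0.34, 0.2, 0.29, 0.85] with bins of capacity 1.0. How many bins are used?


Place items sequentially using First-Fit:
  Item 0.8 -> new Bin 1
  Item 0.75 -> new Bin 2
  Item 0.54 -> new Bin 3
  Item 0.34 -> Bin 3 (now 0.88)
  Item 0.2 -> Bin 1 (now 1.0)
  Item 0.29 -> new Bin 4
  Item 0.85 -> new Bin 5
Total bins used = 5

5


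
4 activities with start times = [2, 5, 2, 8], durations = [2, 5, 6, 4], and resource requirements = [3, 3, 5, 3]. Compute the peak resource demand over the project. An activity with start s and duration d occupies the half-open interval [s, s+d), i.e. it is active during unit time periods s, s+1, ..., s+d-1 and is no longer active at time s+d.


Each activity i is active on [start_i, start_i + duration_i).
Compute total resource usage per time slot:
  t=0: active resources = [], total = 0
  t=1: active resources = [], total = 0
  t=2: active resources = [3, 5], total = 8
  t=3: active resources = [3, 5], total = 8
  t=4: active resources = [5], total = 5
  t=5: active resources = [3, 5], total = 8
  t=6: active resources = [3, 5], total = 8
  t=7: active resources = [3, 5], total = 8
  t=8: active resources = [3, 3], total = 6
  t=9: active resources = [3, 3], total = 6
  t=10: active resources = [3], total = 3
  t=11: active resources = [3], total = 3
Peak resource demand = 8

8


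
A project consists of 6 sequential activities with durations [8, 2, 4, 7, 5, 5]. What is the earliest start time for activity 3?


Activity 3 starts after activities 1 through 2 complete.
Predecessor durations: [8, 2]
ES = 8 + 2 = 10

10


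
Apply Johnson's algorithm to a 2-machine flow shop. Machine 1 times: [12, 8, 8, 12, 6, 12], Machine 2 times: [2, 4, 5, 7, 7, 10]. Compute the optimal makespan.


Apply Johnson's rule:
  Group 1 (a <= b): [(5, 6, 7)]
  Group 2 (a > b): [(6, 12, 10), (4, 12, 7), (3, 8, 5), (2, 8, 4), (1, 12, 2)]
Optimal job order: [5, 6, 4, 3, 2, 1]
Schedule:
  Job 5: M1 done at 6, M2 done at 13
  Job 6: M1 done at 18, M2 done at 28
  Job 4: M1 done at 30, M2 done at 37
  Job 3: M1 done at 38, M2 done at 43
  Job 2: M1 done at 46, M2 done at 50
  Job 1: M1 done at 58, M2 done at 60
Makespan = 60

60


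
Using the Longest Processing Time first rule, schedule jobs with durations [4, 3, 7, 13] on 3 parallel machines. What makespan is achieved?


Sort jobs in decreasing order (LPT): [13, 7, 4, 3]
Assign each job to the least loaded machine:
  Machine 1: jobs [13], load = 13
  Machine 2: jobs [7], load = 7
  Machine 3: jobs [4, 3], load = 7
Makespan = max load = 13

13


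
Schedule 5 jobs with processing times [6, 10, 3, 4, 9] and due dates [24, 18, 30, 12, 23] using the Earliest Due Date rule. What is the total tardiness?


Sort by due date (EDD order): [(4, 12), (10, 18), (9, 23), (6, 24), (3, 30)]
Compute completion times and tardiness:
  Job 1: p=4, d=12, C=4, tardiness=max(0,4-12)=0
  Job 2: p=10, d=18, C=14, tardiness=max(0,14-18)=0
  Job 3: p=9, d=23, C=23, tardiness=max(0,23-23)=0
  Job 4: p=6, d=24, C=29, tardiness=max(0,29-24)=5
  Job 5: p=3, d=30, C=32, tardiness=max(0,32-30)=2
Total tardiness = 7

7


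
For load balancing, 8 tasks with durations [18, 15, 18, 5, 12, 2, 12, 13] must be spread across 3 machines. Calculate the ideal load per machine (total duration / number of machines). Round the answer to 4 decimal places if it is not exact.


Total processing time = 18 + 15 + 18 + 5 + 12 + 2 + 12 + 13 = 95
Number of machines = 3
Ideal balanced load = 95 / 3 = 31.6667

31.6667


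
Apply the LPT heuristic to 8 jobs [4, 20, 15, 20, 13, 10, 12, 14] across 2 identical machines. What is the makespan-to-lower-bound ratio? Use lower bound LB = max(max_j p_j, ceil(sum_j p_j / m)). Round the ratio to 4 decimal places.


LPT order: [20, 20, 15, 14, 13, 12, 10, 4]
Machine loads after assignment: [57, 51]
LPT makespan = 57
Lower bound = max(max_job, ceil(total/2)) = max(20, 54) = 54
Ratio = 57 / 54 = 1.0556

1.0556


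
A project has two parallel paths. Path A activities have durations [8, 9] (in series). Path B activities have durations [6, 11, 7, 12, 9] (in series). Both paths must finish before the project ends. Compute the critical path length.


Path A total = 8 + 9 = 17
Path B total = 6 + 11 + 7 + 12 + 9 = 45
Critical path = longest path = max(17, 45) = 45

45


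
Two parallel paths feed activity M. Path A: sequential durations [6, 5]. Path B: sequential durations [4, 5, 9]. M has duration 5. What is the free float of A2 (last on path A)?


ES(A2) = sum of predecessors on chain A = 6
EF(A2) = ES + duration = 6 + 5 = 11
Successor of A2 is M. ES(M) = max(sum(A), sum(B)) = max(11, 18) = 18
Free float = ES(successor) - EF(current) = 18 - 11 = 7

7


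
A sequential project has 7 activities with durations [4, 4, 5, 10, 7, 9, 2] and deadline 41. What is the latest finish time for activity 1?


LF(activity 1) = deadline - sum of successor durations
Successors: activities 2 through 7 with durations [4, 5, 10, 7, 9, 2]
Sum of successor durations = 37
LF = 41 - 37 = 4

4


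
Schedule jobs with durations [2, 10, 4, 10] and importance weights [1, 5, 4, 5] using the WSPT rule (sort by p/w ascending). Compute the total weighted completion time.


Compute p/w ratios and sort ascending (WSPT): [(4, 4), (2, 1), (10, 5), (10, 5)]
Compute weighted completion times:
  Job (p=4,w=4): C=4, w*C=4*4=16
  Job (p=2,w=1): C=6, w*C=1*6=6
  Job (p=10,w=5): C=16, w*C=5*16=80
  Job (p=10,w=5): C=26, w*C=5*26=130
Total weighted completion time = 232

232


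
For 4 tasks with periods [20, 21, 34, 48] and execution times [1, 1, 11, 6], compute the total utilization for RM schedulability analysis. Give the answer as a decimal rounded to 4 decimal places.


Compute individual utilizations (exact fractions):
  Task 1: C/T = 1/20 (approx. 0.05)
  Task 2: C/T = 1/21 (approx. 0.0476)
  Task 3: C/T = 11/34 (approx. 0.3235)
  Task 4: C/T = 6/48 = 1/8 (approx. 0.125)
Total utilization U = 1/20 + 1/21 + 11/34 + 1/8 = 7799/14280
Rounded to 4 decimal places: U = 0.5461
RM (Liu & Layland) bound for 4 tasks = 0.756828; compare with U = 7799/14280 (approx. 0.546148)
U <= bound, so schedulable by RM sufficient condition.

0.5461


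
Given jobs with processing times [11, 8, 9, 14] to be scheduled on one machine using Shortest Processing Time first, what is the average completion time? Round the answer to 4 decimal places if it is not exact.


Sort jobs by processing time (SPT order): [8, 9, 11, 14]
Compute completion times sequentially:
  Job 1: processing = 8, completes at 8
  Job 2: processing = 9, completes at 17
  Job 3: processing = 11, completes at 28
  Job 4: processing = 14, completes at 42
Sum of completion times = 95
Average completion time = 95/4 = 23.75

23.75


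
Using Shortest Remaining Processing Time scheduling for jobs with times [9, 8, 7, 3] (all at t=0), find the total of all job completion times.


Since all jobs arrive at t=0, SRPT equals SPT ordering.
SPT order: [3, 7, 8, 9]
Completion times:
  Job 1: p=3, C=3
  Job 2: p=7, C=10
  Job 3: p=8, C=18
  Job 4: p=9, C=27
Total completion time = 3 + 10 + 18 + 27 = 58

58


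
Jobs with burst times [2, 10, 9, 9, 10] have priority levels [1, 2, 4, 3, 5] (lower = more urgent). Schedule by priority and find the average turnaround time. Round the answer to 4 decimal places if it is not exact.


Sort by priority (ascending = highest first):
Order: [(1, 2), (2, 10), (3, 9), (4, 9), (5, 10)]
Completion times:
  Priority 1, burst=2, C=2
  Priority 2, burst=10, C=12
  Priority 3, burst=9, C=21
  Priority 4, burst=9, C=30
  Priority 5, burst=10, C=40
Average turnaround = 105/5 = 21.0

21.0


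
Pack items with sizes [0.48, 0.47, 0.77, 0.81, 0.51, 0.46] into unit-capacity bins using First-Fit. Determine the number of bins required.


Place items sequentially using First-Fit:
  Item 0.48 -> new Bin 1
  Item 0.47 -> Bin 1 (now 0.95)
  Item 0.77 -> new Bin 2
  Item 0.81 -> new Bin 3
  Item 0.51 -> new Bin 4
  Item 0.46 -> Bin 4 (now 0.97)
Total bins used = 4

4


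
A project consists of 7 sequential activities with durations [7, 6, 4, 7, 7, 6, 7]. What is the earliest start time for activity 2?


Activity 2 starts after activities 1 through 1 complete.
Predecessor durations: [7]
ES = 7 = 7

7


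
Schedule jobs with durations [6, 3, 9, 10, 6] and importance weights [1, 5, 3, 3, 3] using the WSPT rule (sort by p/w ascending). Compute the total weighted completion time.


Compute p/w ratios and sort ascending (WSPT): [(3, 5), (6, 3), (9, 3), (10, 3), (6, 1)]
Compute weighted completion times:
  Job (p=3,w=5): C=3, w*C=5*3=15
  Job (p=6,w=3): C=9, w*C=3*9=27
  Job (p=9,w=3): C=18, w*C=3*18=54
  Job (p=10,w=3): C=28, w*C=3*28=84
  Job (p=6,w=1): C=34, w*C=1*34=34
Total weighted completion time = 214

214


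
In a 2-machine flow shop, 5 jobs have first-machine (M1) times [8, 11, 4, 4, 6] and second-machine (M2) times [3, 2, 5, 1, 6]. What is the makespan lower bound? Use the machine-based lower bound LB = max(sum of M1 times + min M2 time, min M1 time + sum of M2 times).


LB1 = sum(M1 times) + min(M2 times) = 33 + 1 = 34
LB2 = min(M1 times) + sum(M2 times) = 4 + 17 = 21
Lower bound = max(LB1, LB2) = max(34, 21) = 34

34


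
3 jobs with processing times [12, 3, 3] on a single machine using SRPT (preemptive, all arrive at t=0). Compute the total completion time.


Since all jobs arrive at t=0, SRPT equals SPT ordering.
SPT order: [3, 3, 12]
Completion times:
  Job 1: p=3, C=3
  Job 2: p=3, C=6
  Job 3: p=12, C=18
Total completion time = 3 + 6 + 18 = 27

27


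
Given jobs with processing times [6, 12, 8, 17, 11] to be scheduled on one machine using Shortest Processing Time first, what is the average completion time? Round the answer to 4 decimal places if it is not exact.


Sort jobs by processing time (SPT order): [6, 8, 11, 12, 17]
Compute completion times sequentially:
  Job 1: processing = 6, completes at 6
  Job 2: processing = 8, completes at 14
  Job 3: processing = 11, completes at 25
  Job 4: processing = 12, completes at 37
  Job 5: processing = 17, completes at 54
Sum of completion times = 136
Average completion time = 136/5 = 27.2

27.2


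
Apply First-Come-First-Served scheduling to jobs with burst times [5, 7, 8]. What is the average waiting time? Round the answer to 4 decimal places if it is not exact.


FCFS order (as given): [5, 7, 8]
Waiting times:
  Job 1: wait = 0
  Job 2: wait = 5
  Job 3: wait = 12
Sum of waiting times = 17
Average waiting time = 17/3 = 5.6667

5.6667


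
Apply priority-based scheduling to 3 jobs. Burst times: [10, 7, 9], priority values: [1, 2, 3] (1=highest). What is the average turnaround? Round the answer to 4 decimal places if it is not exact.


Sort by priority (ascending = highest first):
Order: [(1, 10), (2, 7), (3, 9)]
Completion times:
  Priority 1, burst=10, C=10
  Priority 2, burst=7, C=17
  Priority 3, burst=9, C=26
Average turnaround = 53/3 = 17.6667

17.6667


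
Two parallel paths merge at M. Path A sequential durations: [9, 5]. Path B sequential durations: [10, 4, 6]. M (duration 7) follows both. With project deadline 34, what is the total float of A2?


Forward pass: ES(A2) = sum of predecessors on chain A = 9
EF = ES + duration = 9 + 5 = 14
Backward pass: LF(M) = deadline = 34; LS(M) = 34 - 7 = 27
LF(A2) = LS(M) - sum(successors on chain A) = 27 - 0 = 27
LS = LF - duration = 27 - 5 = 22
Total float = LS - ES = 22 - 9 = 13

13


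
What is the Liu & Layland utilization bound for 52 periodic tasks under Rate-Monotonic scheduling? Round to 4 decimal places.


Compute 2^(1/52) = 1.0134189907
Subtract 1: 1.0134189907 - 1 = 0.0134189907
Multiply by n: 52 * 0.0134189907 = 0.6977875164
Round to 4 dp: 0.6978

0.6978


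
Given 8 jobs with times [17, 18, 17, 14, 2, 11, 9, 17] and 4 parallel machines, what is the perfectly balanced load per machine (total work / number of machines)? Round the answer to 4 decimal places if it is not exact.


Total processing time = 17 + 18 + 17 + 14 + 2 + 11 + 9 + 17 = 105
Number of machines = 4
Ideal balanced load = 105 / 4 = 26.25

26.25


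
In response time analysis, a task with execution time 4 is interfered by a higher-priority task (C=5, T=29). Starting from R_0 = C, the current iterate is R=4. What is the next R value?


R_next = C + ceil(R_prev / T_hp) * C_hp
ceil(4 / 29) = ceil(0.1379) = 1
Interference = 1 * 5 = 5
R_next = 4 + 5 = 9

9


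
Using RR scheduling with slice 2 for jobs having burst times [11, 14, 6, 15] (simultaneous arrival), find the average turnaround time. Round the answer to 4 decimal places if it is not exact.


Time quantum = 2
Execution trace:
  J1 runs 2 units, time = 2
  J2 runs 2 units, time = 4
  J3 runs 2 units, time = 6
  J4 runs 2 units, time = 8
  J1 runs 2 units, time = 10
  J2 runs 2 units, time = 12
  J3 runs 2 units, time = 14
  J4 runs 2 units, time = 16
  J1 runs 2 units, time = 18
  J2 runs 2 units, time = 20
  J3 runs 2 units, time = 22
  J4 runs 2 units, time = 24
  J1 runs 2 units, time = 26
  J2 runs 2 units, time = 28
  J4 runs 2 units, time = 30
  J1 runs 2 units, time = 32
  J2 runs 2 units, time = 34
  J4 runs 2 units, time = 36
  J1 runs 1 units, time = 37
  J2 runs 2 units, time = 39
  J4 runs 2 units, time = 41
  J2 runs 2 units, time = 43
  J4 runs 2 units, time = 45
  J4 runs 1 units, time = 46
Finish times: [37, 43, 22, 46]
Average turnaround = 148/4 = 37.0

37.0


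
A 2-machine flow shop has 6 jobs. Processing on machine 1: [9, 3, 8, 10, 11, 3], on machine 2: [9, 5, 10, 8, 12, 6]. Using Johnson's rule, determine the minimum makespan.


Apply Johnson's rule:
  Group 1 (a <= b): [(2, 3, 5), (6, 3, 6), (3, 8, 10), (1, 9, 9), (5, 11, 12)]
  Group 2 (a > b): [(4, 10, 8)]
Optimal job order: [2, 6, 3, 1, 5, 4]
Schedule:
  Job 2: M1 done at 3, M2 done at 8
  Job 6: M1 done at 6, M2 done at 14
  Job 3: M1 done at 14, M2 done at 24
  Job 1: M1 done at 23, M2 done at 33
  Job 5: M1 done at 34, M2 done at 46
  Job 4: M1 done at 44, M2 done at 54
Makespan = 54

54


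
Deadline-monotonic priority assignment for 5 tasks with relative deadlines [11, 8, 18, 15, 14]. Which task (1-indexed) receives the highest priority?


Sort tasks by relative deadline (ascending):
  Task 2: deadline = 8
  Task 1: deadline = 11
  Task 5: deadline = 14
  Task 4: deadline = 15
  Task 3: deadline = 18
Priority order (highest first): [2, 1, 5, 4, 3]
Highest priority task = 2

2


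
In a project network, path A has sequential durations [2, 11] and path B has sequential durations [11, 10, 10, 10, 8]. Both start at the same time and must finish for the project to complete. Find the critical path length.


Path A total = 2 + 11 = 13
Path B total = 11 + 10 + 10 + 10 + 8 = 49
Critical path = longest path = max(13, 49) = 49

49


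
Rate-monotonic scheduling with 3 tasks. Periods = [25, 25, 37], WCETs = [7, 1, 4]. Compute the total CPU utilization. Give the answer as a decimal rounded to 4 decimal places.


Compute individual utilizations (exact fractions):
  Task 1: C/T = 7/25 (approx. 0.28)
  Task 2: C/T = 1/25 (approx. 0.04)
  Task 3: C/T = 4/37 (approx. 0.1081)
Total utilization U = 7/25 + 1/25 + 4/37 = 396/925
Rounded to 4 decimal places: U = 0.4281
RM (Liu & Layland) bound for 3 tasks = 0.779763; compare with U = 396/925 (approx. 0.428108)
U <= bound, so schedulable by RM sufficient condition.

0.4281


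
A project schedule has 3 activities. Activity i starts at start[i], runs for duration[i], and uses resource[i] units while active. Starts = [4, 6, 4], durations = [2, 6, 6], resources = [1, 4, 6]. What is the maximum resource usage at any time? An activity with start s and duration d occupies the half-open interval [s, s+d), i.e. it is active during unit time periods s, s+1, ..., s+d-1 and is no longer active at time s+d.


Each activity i is active on [start_i, start_i + duration_i).
Compute total resource usage per time slot:
  t=0: active resources = [], total = 0
  t=1: active resources = [], total = 0
  t=2: active resources = [], total = 0
  t=3: active resources = [], total = 0
  t=4: active resources = [1, 6], total = 7
  t=5: active resources = [1, 6], total = 7
  t=6: active resources = [4, 6], total = 10
  t=7: active resources = [4, 6], total = 10
  t=8: active resources = [4, 6], total = 10
  t=9: active resources = [4, 6], total = 10
  t=10: active resources = [4], total = 4
  t=11: active resources = [4], total = 4
Peak resource demand = 10

10


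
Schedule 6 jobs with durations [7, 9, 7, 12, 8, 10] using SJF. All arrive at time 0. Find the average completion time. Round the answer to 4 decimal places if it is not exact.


SJF order (ascending): [7, 7, 8, 9, 10, 12]
Completion times:
  Job 1: burst=7, C=7
  Job 2: burst=7, C=14
  Job 3: burst=8, C=22
  Job 4: burst=9, C=31
  Job 5: burst=10, C=41
  Job 6: burst=12, C=53
Average completion = 168/6 = 28.0

28.0


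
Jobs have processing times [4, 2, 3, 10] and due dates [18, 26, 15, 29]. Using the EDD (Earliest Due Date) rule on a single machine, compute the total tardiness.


Sort by due date (EDD order): [(3, 15), (4, 18), (2, 26), (10, 29)]
Compute completion times and tardiness:
  Job 1: p=3, d=15, C=3, tardiness=max(0,3-15)=0
  Job 2: p=4, d=18, C=7, tardiness=max(0,7-18)=0
  Job 3: p=2, d=26, C=9, tardiness=max(0,9-26)=0
  Job 4: p=10, d=29, C=19, tardiness=max(0,19-29)=0
Total tardiness = 0

0


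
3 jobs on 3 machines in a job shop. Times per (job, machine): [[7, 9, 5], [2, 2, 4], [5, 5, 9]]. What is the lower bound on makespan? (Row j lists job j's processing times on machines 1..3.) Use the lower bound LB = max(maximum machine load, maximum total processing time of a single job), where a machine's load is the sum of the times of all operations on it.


Machine loads:
  Machine 1: 7 + 2 + 5 = 14
  Machine 2: 9 + 2 + 5 = 16
  Machine 3: 5 + 4 + 9 = 18
Max machine load = 18
Job totals:
  Job 1: 21
  Job 2: 8
  Job 3: 19
Max job total = 21
Lower bound = max(18, 21) = 21

21


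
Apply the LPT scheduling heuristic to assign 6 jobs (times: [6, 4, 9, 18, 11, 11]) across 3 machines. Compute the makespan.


Sort jobs in decreasing order (LPT): [18, 11, 11, 9, 6, 4]
Assign each job to the least loaded machine:
  Machine 1: jobs [18], load = 18
  Machine 2: jobs [11, 9], load = 20
  Machine 3: jobs [11, 6, 4], load = 21
Makespan = max load = 21

21


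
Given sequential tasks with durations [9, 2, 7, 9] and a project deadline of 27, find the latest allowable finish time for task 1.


LF(activity 1) = deadline - sum of successor durations
Successors: activities 2 through 4 with durations [2, 7, 9]
Sum of successor durations = 18
LF = 27 - 18 = 9

9


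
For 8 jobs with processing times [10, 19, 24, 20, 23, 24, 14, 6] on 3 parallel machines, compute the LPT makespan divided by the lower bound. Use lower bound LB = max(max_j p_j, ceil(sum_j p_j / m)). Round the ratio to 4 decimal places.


LPT order: [24, 24, 23, 20, 19, 14, 10, 6]
Machine loads after assignment: [49, 48, 43]
LPT makespan = 49
Lower bound = max(max_job, ceil(total/3)) = max(24, 47) = 47
Ratio = 49 / 47 = 1.0426

1.0426


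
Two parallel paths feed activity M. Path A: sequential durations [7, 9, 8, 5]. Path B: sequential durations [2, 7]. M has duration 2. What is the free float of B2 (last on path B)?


ES(B2) = sum of predecessors on chain B = 2
EF(B2) = ES + duration = 2 + 7 = 9
Successor of B2 is M. ES(M) = max(sum(A), sum(B)) = max(29, 9) = 29
Free float = ES(successor) - EF(current) = 29 - 9 = 20

20


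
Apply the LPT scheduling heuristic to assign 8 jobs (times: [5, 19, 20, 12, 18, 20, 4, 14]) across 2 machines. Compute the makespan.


Sort jobs in decreasing order (LPT): [20, 20, 19, 18, 14, 12, 5, 4]
Assign each job to the least loaded machine:
  Machine 1: jobs [20, 19, 12, 5], load = 56
  Machine 2: jobs [20, 18, 14, 4], load = 56
Makespan = max load = 56

56


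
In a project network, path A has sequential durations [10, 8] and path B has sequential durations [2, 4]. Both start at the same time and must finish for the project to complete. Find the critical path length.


Path A total = 10 + 8 = 18
Path B total = 2 + 4 = 6
Critical path = longest path = max(18, 6) = 18

18


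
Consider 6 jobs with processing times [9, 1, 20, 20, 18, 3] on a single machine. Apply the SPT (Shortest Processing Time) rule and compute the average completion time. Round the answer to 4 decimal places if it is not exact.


Sort jobs by processing time (SPT order): [1, 3, 9, 18, 20, 20]
Compute completion times sequentially:
  Job 1: processing = 1, completes at 1
  Job 2: processing = 3, completes at 4
  Job 3: processing = 9, completes at 13
  Job 4: processing = 18, completes at 31
  Job 5: processing = 20, completes at 51
  Job 6: processing = 20, completes at 71
Sum of completion times = 171
Average completion time = 171/6 = 28.5

28.5


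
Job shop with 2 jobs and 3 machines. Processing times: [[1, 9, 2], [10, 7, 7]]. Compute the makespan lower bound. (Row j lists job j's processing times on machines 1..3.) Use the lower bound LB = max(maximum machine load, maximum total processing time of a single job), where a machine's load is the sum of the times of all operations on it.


Machine loads:
  Machine 1: 1 + 10 = 11
  Machine 2: 9 + 7 = 16
  Machine 3: 2 + 7 = 9
Max machine load = 16
Job totals:
  Job 1: 12
  Job 2: 24
Max job total = 24
Lower bound = max(16, 24) = 24

24


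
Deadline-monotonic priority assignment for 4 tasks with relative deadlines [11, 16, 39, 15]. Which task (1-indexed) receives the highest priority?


Sort tasks by relative deadline (ascending):
  Task 1: deadline = 11
  Task 4: deadline = 15
  Task 2: deadline = 16
  Task 3: deadline = 39
Priority order (highest first): [1, 4, 2, 3]
Highest priority task = 1

1


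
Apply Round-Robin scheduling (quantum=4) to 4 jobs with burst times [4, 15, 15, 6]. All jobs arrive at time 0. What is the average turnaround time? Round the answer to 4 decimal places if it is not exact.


Time quantum = 4
Execution trace:
  J1 runs 4 units, time = 4
  J2 runs 4 units, time = 8
  J3 runs 4 units, time = 12
  J4 runs 4 units, time = 16
  J2 runs 4 units, time = 20
  J3 runs 4 units, time = 24
  J4 runs 2 units, time = 26
  J2 runs 4 units, time = 30
  J3 runs 4 units, time = 34
  J2 runs 3 units, time = 37
  J3 runs 3 units, time = 40
Finish times: [4, 37, 40, 26]
Average turnaround = 107/4 = 26.75

26.75


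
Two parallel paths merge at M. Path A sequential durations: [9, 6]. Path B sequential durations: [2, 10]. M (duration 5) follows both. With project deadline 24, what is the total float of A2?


Forward pass: ES(A2) = sum of predecessors on chain A = 9
EF = ES + duration = 9 + 6 = 15
Backward pass: LF(M) = deadline = 24; LS(M) = 24 - 5 = 19
LF(A2) = LS(M) - sum(successors on chain A) = 19 - 0 = 19
LS = LF - duration = 19 - 6 = 13
Total float = LS - ES = 13 - 9 = 4

4


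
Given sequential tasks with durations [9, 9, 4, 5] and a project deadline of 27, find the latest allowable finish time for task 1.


LF(activity 1) = deadline - sum of successor durations
Successors: activities 2 through 4 with durations [9, 4, 5]
Sum of successor durations = 18
LF = 27 - 18 = 9

9


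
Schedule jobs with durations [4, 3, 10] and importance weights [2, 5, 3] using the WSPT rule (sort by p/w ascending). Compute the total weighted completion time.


Compute p/w ratios and sort ascending (WSPT): [(3, 5), (4, 2), (10, 3)]
Compute weighted completion times:
  Job (p=3,w=5): C=3, w*C=5*3=15
  Job (p=4,w=2): C=7, w*C=2*7=14
  Job (p=10,w=3): C=17, w*C=3*17=51
Total weighted completion time = 80

80


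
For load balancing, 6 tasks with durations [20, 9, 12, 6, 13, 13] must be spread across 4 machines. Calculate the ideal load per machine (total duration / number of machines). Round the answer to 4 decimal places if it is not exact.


Total processing time = 20 + 9 + 12 + 6 + 13 + 13 = 73
Number of machines = 4
Ideal balanced load = 73 / 4 = 18.25

18.25


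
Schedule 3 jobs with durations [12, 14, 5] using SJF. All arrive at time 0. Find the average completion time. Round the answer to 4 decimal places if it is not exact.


SJF order (ascending): [5, 12, 14]
Completion times:
  Job 1: burst=5, C=5
  Job 2: burst=12, C=17
  Job 3: burst=14, C=31
Average completion = 53/3 = 17.6667

17.6667


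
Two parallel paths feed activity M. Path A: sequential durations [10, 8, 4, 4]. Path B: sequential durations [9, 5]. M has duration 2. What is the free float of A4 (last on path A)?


ES(A4) = sum of predecessors on chain A = 22
EF(A4) = ES + duration = 22 + 4 = 26
Successor of A4 is M. ES(M) = max(sum(A), sum(B)) = max(26, 14) = 26
Free float = ES(successor) - EF(current) = 26 - 26 = 0

0


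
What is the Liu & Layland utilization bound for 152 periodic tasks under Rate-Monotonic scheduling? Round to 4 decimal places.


Compute 2^(1/152) = 1.0045705923
Subtract 1: 1.0045705923 - 1 = 0.0045705923
Multiply by n: 152 * 0.0045705923 = 0.6947300296
Round to 4 dp: 0.6947

0.6947


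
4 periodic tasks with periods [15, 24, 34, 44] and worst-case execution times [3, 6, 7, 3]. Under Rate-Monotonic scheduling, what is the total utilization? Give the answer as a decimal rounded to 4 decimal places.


Compute individual utilizations (exact fractions):
  Task 1: C/T = 3/15 = 1/5 (approx. 0.2)
  Task 2: C/T = 6/24 = 1/4 (approx. 0.25)
  Task 3: C/T = 7/34 (approx. 0.2059)
  Task 4: C/T = 3/44 (approx. 0.0682)
Total utilization U = 1/5 + 1/4 + 7/34 + 3/44 = 677/935
Rounded to 4 decimal places: U = 0.7241
RM (Liu & Layland) bound for 4 tasks = 0.756828; compare with U = 677/935 (approx. 0.724064)
U <= bound, so schedulable by RM sufficient condition.

0.7241


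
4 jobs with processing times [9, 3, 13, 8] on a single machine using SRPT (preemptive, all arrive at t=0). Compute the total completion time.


Since all jobs arrive at t=0, SRPT equals SPT ordering.
SPT order: [3, 8, 9, 13]
Completion times:
  Job 1: p=3, C=3
  Job 2: p=8, C=11
  Job 3: p=9, C=20
  Job 4: p=13, C=33
Total completion time = 3 + 11 + 20 + 33 = 67

67


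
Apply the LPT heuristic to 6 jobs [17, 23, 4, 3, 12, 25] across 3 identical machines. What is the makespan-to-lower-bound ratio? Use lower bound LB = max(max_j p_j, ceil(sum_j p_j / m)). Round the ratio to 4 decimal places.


LPT order: [25, 23, 17, 12, 4, 3]
Machine loads after assignment: [28, 27, 29]
LPT makespan = 29
Lower bound = max(max_job, ceil(total/3)) = max(25, 28) = 28
Ratio = 29 / 28 = 1.0357

1.0357


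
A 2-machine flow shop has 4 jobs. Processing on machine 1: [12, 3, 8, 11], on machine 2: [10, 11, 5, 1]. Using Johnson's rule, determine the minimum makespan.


Apply Johnson's rule:
  Group 1 (a <= b): [(2, 3, 11)]
  Group 2 (a > b): [(1, 12, 10), (3, 8, 5), (4, 11, 1)]
Optimal job order: [2, 1, 3, 4]
Schedule:
  Job 2: M1 done at 3, M2 done at 14
  Job 1: M1 done at 15, M2 done at 25
  Job 3: M1 done at 23, M2 done at 30
  Job 4: M1 done at 34, M2 done at 35
Makespan = 35

35


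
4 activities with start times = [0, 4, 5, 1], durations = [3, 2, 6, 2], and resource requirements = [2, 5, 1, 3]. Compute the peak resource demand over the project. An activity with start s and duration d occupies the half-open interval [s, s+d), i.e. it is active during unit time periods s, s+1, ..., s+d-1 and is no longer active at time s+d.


Each activity i is active on [start_i, start_i + duration_i).
Compute total resource usage per time slot:
  t=0: active resources = [2], total = 2
  t=1: active resources = [2, 3], total = 5
  t=2: active resources = [2, 3], total = 5
  t=3: active resources = [], total = 0
  t=4: active resources = [5], total = 5
  t=5: active resources = [5, 1], total = 6
  t=6: active resources = [1], total = 1
  t=7: active resources = [1], total = 1
  t=8: active resources = [1], total = 1
  t=9: active resources = [1], total = 1
  t=10: active resources = [1], total = 1
Peak resource demand = 6

6


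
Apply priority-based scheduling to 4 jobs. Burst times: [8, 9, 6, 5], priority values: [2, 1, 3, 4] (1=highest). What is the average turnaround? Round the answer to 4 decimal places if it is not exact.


Sort by priority (ascending = highest first):
Order: [(1, 9), (2, 8), (3, 6), (4, 5)]
Completion times:
  Priority 1, burst=9, C=9
  Priority 2, burst=8, C=17
  Priority 3, burst=6, C=23
  Priority 4, burst=5, C=28
Average turnaround = 77/4 = 19.25

19.25


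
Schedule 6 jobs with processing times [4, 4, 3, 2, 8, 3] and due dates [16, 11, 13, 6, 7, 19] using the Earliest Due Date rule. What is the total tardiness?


Sort by due date (EDD order): [(2, 6), (8, 7), (4, 11), (3, 13), (4, 16), (3, 19)]
Compute completion times and tardiness:
  Job 1: p=2, d=6, C=2, tardiness=max(0,2-6)=0
  Job 2: p=8, d=7, C=10, tardiness=max(0,10-7)=3
  Job 3: p=4, d=11, C=14, tardiness=max(0,14-11)=3
  Job 4: p=3, d=13, C=17, tardiness=max(0,17-13)=4
  Job 5: p=4, d=16, C=21, tardiness=max(0,21-16)=5
  Job 6: p=3, d=19, C=24, tardiness=max(0,24-19)=5
Total tardiness = 20

20


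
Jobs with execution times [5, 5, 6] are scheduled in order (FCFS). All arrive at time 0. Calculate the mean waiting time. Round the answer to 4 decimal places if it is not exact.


FCFS order (as given): [5, 5, 6]
Waiting times:
  Job 1: wait = 0
  Job 2: wait = 5
  Job 3: wait = 10
Sum of waiting times = 15
Average waiting time = 15/3 = 5.0

5.0


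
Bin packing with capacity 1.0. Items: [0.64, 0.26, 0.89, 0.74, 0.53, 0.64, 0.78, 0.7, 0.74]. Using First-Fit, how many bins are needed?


Place items sequentially using First-Fit:
  Item 0.64 -> new Bin 1
  Item 0.26 -> Bin 1 (now 0.9)
  Item 0.89 -> new Bin 2
  Item 0.74 -> new Bin 3
  Item 0.53 -> new Bin 4
  Item 0.64 -> new Bin 5
  Item 0.78 -> new Bin 6
  Item 0.7 -> new Bin 7
  Item 0.74 -> new Bin 8
Total bins used = 8

8


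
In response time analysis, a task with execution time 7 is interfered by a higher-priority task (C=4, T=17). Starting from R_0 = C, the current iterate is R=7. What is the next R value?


R_next = C + ceil(R_prev / T_hp) * C_hp
ceil(7 / 17) = ceil(0.4118) = 1
Interference = 1 * 4 = 4
R_next = 7 + 4 = 11

11


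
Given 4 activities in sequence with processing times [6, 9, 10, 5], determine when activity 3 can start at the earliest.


Activity 3 starts after activities 1 through 2 complete.
Predecessor durations: [6, 9]
ES = 6 + 9 = 15

15


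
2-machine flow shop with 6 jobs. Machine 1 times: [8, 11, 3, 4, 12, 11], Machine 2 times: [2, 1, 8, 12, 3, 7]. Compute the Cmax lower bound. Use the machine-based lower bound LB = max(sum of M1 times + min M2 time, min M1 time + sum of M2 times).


LB1 = sum(M1 times) + min(M2 times) = 49 + 1 = 50
LB2 = min(M1 times) + sum(M2 times) = 3 + 33 = 36
Lower bound = max(LB1, LB2) = max(50, 36) = 50

50


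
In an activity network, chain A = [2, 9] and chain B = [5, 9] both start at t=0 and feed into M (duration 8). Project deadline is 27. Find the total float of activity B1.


Forward pass: ES(B1) = sum of predecessors on chain B = 0
EF = ES + duration = 0 + 5 = 5
Backward pass: LF(M) = deadline = 27; LS(M) = 27 - 8 = 19
LF(B1) = LS(M) - sum(successors on chain B) = 19 - 9 = 10
LS = LF - duration = 10 - 5 = 5
Total float = LS - ES = 5 - 0 = 5

5


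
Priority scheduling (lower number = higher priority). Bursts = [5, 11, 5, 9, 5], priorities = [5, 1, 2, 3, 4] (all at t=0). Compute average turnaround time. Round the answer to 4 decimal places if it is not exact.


Sort by priority (ascending = highest first):
Order: [(1, 11), (2, 5), (3, 9), (4, 5), (5, 5)]
Completion times:
  Priority 1, burst=11, C=11
  Priority 2, burst=5, C=16
  Priority 3, burst=9, C=25
  Priority 4, burst=5, C=30
  Priority 5, burst=5, C=35
Average turnaround = 117/5 = 23.4

23.4


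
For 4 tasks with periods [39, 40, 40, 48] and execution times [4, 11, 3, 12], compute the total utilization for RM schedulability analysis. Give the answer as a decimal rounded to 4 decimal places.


Compute individual utilizations (exact fractions):
  Task 1: C/T = 4/39 (approx. 0.1026)
  Task 2: C/T = 11/40 (approx. 0.275)
  Task 3: C/T = 3/40 (approx. 0.075)
  Task 4: C/T = 12/48 = 1/4 (approx. 0.25)
Total utilization U = 4/39 + 11/40 + 3/40 + 1/4 = 137/195
Rounded to 4 decimal places: U = 0.7026
RM (Liu & Layland) bound for 4 tasks = 0.756828; compare with U = 137/195 (approx. 0.702564)
U <= bound, so schedulable by RM sufficient condition.

0.7026


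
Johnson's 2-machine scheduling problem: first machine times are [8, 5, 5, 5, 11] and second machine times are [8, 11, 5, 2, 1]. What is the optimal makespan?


Apply Johnson's rule:
  Group 1 (a <= b): [(2, 5, 11), (3, 5, 5), (1, 8, 8)]
  Group 2 (a > b): [(4, 5, 2), (5, 11, 1)]
Optimal job order: [2, 3, 1, 4, 5]
Schedule:
  Job 2: M1 done at 5, M2 done at 16
  Job 3: M1 done at 10, M2 done at 21
  Job 1: M1 done at 18, M2 done at 29
  Job 4: M1 done at 23, M2 done at 31
  Job 5: M1 done at 34, M2 done at 35
Makespan = 35

35


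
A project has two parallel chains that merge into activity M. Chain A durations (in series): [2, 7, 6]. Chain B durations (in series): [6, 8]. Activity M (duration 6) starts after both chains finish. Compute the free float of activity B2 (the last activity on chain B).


ES(B2) = sum of predecessors on chain B = 6
EF(B2) = ES + duration = 6 + 8 = 14
Successor of B2 is M. ES(M) = max(sum(A), sum(B)) = max(15, 14) = 15
Free float = ES(successor) - EF(current) = 15 - 14 = 1

1


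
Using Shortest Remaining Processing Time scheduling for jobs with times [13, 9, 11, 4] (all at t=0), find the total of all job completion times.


Since all jobs arrive at t=0, SRPT equals SPT ordering.
SPT order: [4, 9, 11, 13]
Completion times:
  Job 1: p=4, C=4
  Job 2: p=9, C=13
  Job 3: p=11, C=24
  Job 4: p=13, C=37
Total completion time = 4 + 13 + 24 + 37 = 78

78


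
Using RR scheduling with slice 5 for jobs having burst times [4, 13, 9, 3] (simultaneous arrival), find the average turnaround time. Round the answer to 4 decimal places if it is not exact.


Time quantum = 5
Execution trace:
  J1 runs 4 units, time = 4
  J2 runs 5 units, time = 9
  J3 runs 5 units, time = 14
  J4 runs 3 units, time = 17
  J2 runs 5 units, time = 22
  J3 runs 4 units, time = 26
  J2 runs 3 units, time = 29
Finish times: [4, 29, 26, 17]
Average turnaround = 76/4 = 19.0

19.0


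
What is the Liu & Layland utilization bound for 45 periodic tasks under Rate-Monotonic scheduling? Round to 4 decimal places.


Compute 2^(1/45) = 1.0155225125
Subtract 1: 1.0155225125 - 1 = 0.0155225125
Multiply by n: 45 * 0.0155225125 = 0.6985130625
Round to 4 dp: 0.6985

0.6985


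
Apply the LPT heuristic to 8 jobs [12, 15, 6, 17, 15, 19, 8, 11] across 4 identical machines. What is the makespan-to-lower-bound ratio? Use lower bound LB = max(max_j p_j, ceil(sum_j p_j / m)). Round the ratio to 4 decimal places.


LPT order: [19, 17, 15, 15, 12, 11, 8, 6]
Machine loads after assignment: [25, 25, 27, 26]
LPT makespan = 27
Lower bound = max(max_job, ceil(total/4)) = max(19, 26) = 26
Ratio = 27 / 26 = 1.0385

1.0385


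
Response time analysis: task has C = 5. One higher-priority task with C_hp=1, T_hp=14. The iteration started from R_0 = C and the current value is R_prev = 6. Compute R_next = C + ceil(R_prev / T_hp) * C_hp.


R_next = C + ceil(R_prev / T_hp) * C_hp
ceil(6 / 14) = ceil(0.4286) = 1
Interference = 1 * 1 = 1
R_next = 5 + 1 = 6
R_next = R_prev, so the iteration has converged (response time = 6).

6
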